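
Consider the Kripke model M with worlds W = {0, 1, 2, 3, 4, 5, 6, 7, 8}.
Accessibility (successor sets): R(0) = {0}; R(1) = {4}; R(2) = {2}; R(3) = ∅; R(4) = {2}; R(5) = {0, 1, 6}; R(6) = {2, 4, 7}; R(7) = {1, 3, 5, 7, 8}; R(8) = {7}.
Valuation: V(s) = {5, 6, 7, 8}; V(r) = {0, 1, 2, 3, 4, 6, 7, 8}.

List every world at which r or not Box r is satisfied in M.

0, 1, 2, 3, 4, 6, 7, 8

Recall that Box ψ holds at a world iff ψ holds at every accessible world, and Dia ψ holds iff ψ holds at some accessible world.
Let φ = r or not Box r. Evaluate φ at each world:
  0 (successors {0}): φ is true.
  1 (successors {4}): φ is true.
  2 (successors {2}): φ is true.
  3 (successors ∅): φ is true.
  4 (successors {2}): φ is true.
  5 (successors {0, 1, 6}): φ is false.
  6 (successors {2, 4, 7}): φ is true.
  7 (successors {1, 3, 5, 7, 8}): φ is true.
  8 (successors {7}): φ is true.
For instance, at 5:
  At 5: r is false, not Box r is false, so r or not Box r is false.
    At 5: Box r is true, so not Box r is false.
      At 5: Box r requires r at every successor {0, 1, 6}.
        At 0: r is true.
        At 1: r is true.
        At 6: r is true.
      So Box r is true at 5.
Satisfying worlds: {0, 1, 2, 3, 4, 6, 7, 8}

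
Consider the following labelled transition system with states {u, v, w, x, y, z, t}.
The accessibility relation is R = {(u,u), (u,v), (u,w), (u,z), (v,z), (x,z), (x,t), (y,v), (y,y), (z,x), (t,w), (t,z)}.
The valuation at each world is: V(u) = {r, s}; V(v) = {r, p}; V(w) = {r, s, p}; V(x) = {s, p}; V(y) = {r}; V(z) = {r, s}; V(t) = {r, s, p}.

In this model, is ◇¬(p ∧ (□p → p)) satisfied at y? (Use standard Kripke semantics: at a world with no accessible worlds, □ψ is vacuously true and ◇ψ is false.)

Yes

At y: ◇¬(p ∧ (□p → p)) requires ¬(p ∧ (□p → p)) at some successor in {v, y}.
  ¬(p ∧ (□p → p)) holds at y, so ◇¬(p ∧ (□p → p)) is true at y.
    At y: p ∧ (□p → p) is false, so ¬(p ∧ (□p → p)) is true.
      At y: p is false, □p → p is true, so p ∧ (□p → p) is false.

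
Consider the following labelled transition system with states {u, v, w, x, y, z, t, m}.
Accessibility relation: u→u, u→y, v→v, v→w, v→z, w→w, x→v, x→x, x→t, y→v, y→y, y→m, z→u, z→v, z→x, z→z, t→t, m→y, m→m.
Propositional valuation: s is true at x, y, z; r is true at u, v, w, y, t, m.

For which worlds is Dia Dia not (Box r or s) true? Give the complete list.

Let φ = Dia Dia not (Box r or s). Evaluate φ at each world:
  u (successors {u, y}): φ is true.
  v (successors {v, w, z}): φ is true.
  w (successors {w}): φ is false.
  x (successors {v, x, t}): φ is true.
  y (successors {v, y, m}): φ is true.
  z (successors {u, v, x, z}): φ is true.
  t (successors {t}): φ is false.
  m (successors {y, m}): φ is true.
For instance, at t:
  At t: Dia Dia not (Box r or s) requires Dia not (Box r or s) at some successor in {t}.
    At t: Dia not (Box r or s) is false.
  So Dia Dia not (Box r or s) is false at t.
Satisfying worlds: {u, v, x, y, z, m}

u, v, x, y, z, m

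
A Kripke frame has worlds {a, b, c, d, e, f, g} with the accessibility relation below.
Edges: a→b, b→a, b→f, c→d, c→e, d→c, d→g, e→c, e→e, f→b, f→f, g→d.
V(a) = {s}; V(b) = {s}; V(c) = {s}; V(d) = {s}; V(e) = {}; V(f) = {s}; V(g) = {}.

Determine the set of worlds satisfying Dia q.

none

Let φ = Dia q. Evaluate φ at each world:
  a (successors {b}): φ is false.
  b (successors {a, f}): φ is false.
  c (successors {d, e}): φ is false.
  d (successors {c, g}): φ is false.
  e (successors {c, e}): φ is false.
  f (successors {b, f}): φ is false.
  g (successors {d}): φ is false.
For instance, at f:
  At f: Dia q requires q at some successor in {b, f}.
    At b: q is false.
    At f: q is false.
  So Dia q is false at f.
Satisfying worlds: none.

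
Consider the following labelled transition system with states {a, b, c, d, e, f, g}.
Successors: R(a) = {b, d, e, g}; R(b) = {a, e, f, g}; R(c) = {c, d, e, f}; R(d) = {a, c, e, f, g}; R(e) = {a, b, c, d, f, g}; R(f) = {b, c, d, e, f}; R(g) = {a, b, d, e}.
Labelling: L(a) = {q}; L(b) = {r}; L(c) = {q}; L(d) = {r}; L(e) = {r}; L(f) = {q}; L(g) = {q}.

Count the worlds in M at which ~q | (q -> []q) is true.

Recall that []ψ holds at a world iff ψ holds at every accessible world, and <>ψ holds iff ψ holds at some accessible world.
Let φ = ~q | (q -> []q). Evaluate φ at each world:
  a (successors {b, d, e, g}): φ is false.
  b (successors {a, e, f, g}): φ is true.
  c (successors {c, d, e, f}): φ is false.
  d (successors {a, c, e, f, g}): φ is true.
  e (successors {a, b, c, d, f, g}): φ is true.
  f (successors {b, c, d, e, f}): φ is false.
  g (successors {a, b, d, e}): φ is false.
For instance, at a:
  At a: ~q is false, q -> []q is false, so ~q | (q -> []q) is false.
    At a: q is true, []q is false, so q -> []q is false.
      At a: []q requires q at every successor {b, d, e, g}.
        q fails at b, so []q is false at a.
Satisfying worlds: {b, d, e}

3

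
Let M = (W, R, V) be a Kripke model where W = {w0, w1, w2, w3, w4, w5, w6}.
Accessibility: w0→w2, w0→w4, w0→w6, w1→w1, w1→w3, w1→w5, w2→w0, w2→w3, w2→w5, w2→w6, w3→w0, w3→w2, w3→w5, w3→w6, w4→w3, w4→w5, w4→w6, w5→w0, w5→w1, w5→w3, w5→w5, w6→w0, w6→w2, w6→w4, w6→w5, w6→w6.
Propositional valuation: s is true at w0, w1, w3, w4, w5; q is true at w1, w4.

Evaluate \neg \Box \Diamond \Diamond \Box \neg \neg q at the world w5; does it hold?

Yes

Recall that \Box ψ holds at a world iff ψ holds at every accessible world, and \Diamond ψ holds iff ψ holds at some accessible world.
At w5: \Box \Diamond \Diamond \Box \neg \neg q is false, so \neg \Box \Diamond \Diamond \Box \neg \neg q is true.
  At w5: \Box \Diamond \Diamond \Box \neg \neg q requires \Diamond \Diamond \Box \neg \neg q at every successor {w0, w1, w3, w5}.
    \Diamond \Diamond \Box \neg \neg q fails at w0, so \Box \Diamond \Diamond \Box \neg \neg q is false at w5.
      At w0: \Diamond \Diamond \Box \neg \neg q requires \Diamond \Box \neg \neg q at some successor in {w2, w4, w6}.
        At w2: \Diamond \Box \neg \neg q is false.
        At w4: \Diamond \Box \neg \neg q is false.
        At w6: \Diamond \Box \neg \neg q is false.
      So \Diamond \Diamond \Box \neg \neg q is false at w0.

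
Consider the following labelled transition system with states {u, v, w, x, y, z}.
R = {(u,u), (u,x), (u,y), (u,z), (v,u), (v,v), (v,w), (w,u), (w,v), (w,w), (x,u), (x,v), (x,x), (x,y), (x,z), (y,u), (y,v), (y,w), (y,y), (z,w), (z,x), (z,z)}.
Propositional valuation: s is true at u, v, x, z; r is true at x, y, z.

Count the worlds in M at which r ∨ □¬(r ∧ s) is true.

Let φ = r ∨ □¬(r ∧ s). Evaluate φ at each world:
  u (successors {u, x, y, z}): φ is false.
  v (successors {u, v, w}): φ is true.
  w (successors {u, v, w}): φ is true.
  x (successors {u, v, x, y, z}): φ is true.
  y (successors {u, v, w, y}): φ is true.
  z (successors {w, x, z}): φ is true.
For instance, at z:
  At z: r is true, □¬(r ∧ s) is false, so r ∨ □¬(r ∧ s) is true.
    At z: □¬(r ∧ s) requires ¬(r ∧ s) at every successor {w, x, z}.
      ¬(r ∧ s) fails at x, so □¬(r ∧ s) is false at z.
Satisfying worlds: {v, w, x, y, z}

5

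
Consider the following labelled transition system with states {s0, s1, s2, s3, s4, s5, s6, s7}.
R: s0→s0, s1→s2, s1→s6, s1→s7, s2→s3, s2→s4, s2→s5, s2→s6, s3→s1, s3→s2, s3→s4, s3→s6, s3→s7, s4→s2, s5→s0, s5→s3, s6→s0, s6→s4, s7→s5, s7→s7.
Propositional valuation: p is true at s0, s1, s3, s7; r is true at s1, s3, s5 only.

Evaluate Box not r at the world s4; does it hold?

Yes

At s4: Box not r requires not r at every successor {s2}.
  At s2: not r is true.
So Box not r is true at s4.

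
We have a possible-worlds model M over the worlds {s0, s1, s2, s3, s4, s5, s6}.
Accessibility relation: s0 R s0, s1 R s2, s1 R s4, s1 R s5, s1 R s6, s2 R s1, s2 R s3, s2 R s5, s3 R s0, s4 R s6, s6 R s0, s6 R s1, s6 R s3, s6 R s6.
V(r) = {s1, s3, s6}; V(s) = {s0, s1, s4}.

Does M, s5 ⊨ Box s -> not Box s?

At s5: Box s is true, not Box s is false, so Box s -> not Box s is false.
  At s5: no accessible worlds, so Box s holds vacuously.
  At s5: Box s is true, so not Box s is false.
    At s5: no accessible worlds, so Box s holds vacuously.

No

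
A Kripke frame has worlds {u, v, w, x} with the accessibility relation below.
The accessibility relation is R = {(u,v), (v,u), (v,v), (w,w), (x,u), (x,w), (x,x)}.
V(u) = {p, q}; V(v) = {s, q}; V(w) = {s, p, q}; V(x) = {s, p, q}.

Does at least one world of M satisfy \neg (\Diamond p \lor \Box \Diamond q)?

Let φ = \neg (\Diamond p \lor \Box \Diamond q). Evaluate φ at each world:
  u (successors {v}): φ is false.
  v (successors {u, v}): φ is false.
  w (successors {w}): φ is false.
  x (successors {u, w, x}): φ is false.
For instance, at u:
  At u: \Diamond p \lor \Box \Diamond q is true, so \neg (\Diamond p \lor \Box \Diamond q) is false.
    At u: \Diamond p is false, \Box \Diamond q is true, so \Diamond p \lor \Box \Diamond q is true.
      At u: \Diamond p requires p at some successor in {v}.
        At v: p is false.
      So \Diamond p is false at u.
      At u: \Box \Diamond q requires \Diamond q at every successor {v}.
        At v: \Diamond q is true.
      So \Box \Diamond q is true at u.

No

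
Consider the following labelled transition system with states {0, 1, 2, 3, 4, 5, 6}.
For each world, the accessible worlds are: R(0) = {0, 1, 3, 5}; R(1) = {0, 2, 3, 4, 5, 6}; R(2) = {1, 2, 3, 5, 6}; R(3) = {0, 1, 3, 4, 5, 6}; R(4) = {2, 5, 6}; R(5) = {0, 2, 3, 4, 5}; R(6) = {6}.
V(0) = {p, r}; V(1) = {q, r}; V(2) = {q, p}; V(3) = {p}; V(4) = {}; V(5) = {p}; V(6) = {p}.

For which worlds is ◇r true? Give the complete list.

Recall that ◇ψ holds at a world iff ψ holds at some accessible world.
Let φ = ◇r. Evaluate φ at each world:
  0 (successors {0, 1, 3, 5}): φ is true.
  1 (successors {0, 2, 3, 4, 5, 6}): φ is true.
  2 (successors {1, 2, 3, 5, 6}): φ is true.
  3 (successors {0, 1, 3, 4, 5, 6}): φ is true.
  4 (successors {2, 5, 6}): φ is false.
  5 (successors {0, 2, 3, 4, 5}): φ is true.
  6 (successors {6}): φ is false.
For instance, at 1:
  At 1: ◇r requires r at some successor in {0, 2, 3, 4, 5, 6}.
    r holds at 0, so ◇r is true at 1.
Satisfying worlds: {0, 1, 2, 3, 5}

0, 1, 2, 3, 5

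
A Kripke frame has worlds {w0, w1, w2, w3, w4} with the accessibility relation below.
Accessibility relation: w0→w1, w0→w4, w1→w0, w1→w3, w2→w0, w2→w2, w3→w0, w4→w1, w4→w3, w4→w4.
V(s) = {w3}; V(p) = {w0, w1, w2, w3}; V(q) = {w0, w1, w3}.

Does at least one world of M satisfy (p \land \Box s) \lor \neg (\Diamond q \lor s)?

No

Let φ = (p \land \Box s) \lor \neg (\Diamond q \lor s). Evaluate φ at each world:
  w0 (successors {w1, w4}): φ is false.
  w1 (successors {w0, w3}): φ is false.
  w2 (successors {w0, w2}): φ is false.
  w3 (successors {w0}): φ is false.
  w4 (successors {w1, w3, w4}): φ is false.
For instance, at w1:
  At w1: p \land \Box s is false, \neg (\Diamond q \lor s) is false, so (p \land \Box s) \lor \neg (\Diamond q \lor s) is false.
    At w1: p is true, \Box s is false, so p \land \Box s is false.
      At w1: \Box s requires s at every successor {w0, w3}.
        s fails at w0, so \Box s is false at w1.
    At w1: \Diamond q \lor s is true, so \neg (\Diamond q \lor s) is false.
      At w1: \Diamond q is true, s is false, so \Diamond q \lor s is true.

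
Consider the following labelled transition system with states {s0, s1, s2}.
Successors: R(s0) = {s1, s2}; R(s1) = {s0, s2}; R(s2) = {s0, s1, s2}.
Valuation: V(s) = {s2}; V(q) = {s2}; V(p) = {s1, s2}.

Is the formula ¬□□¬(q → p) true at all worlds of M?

Yes

Let φ = ¬□□¬(q → p). Evaluate φ at each world:
  s0 (successors {s1, s2}): φ is true.
  s1 (successors {s0, s2}): φ is true.
  s2 (successors {s0, s1, s2}): φ is true.
For instance, at s2:
  At s2: □□¬(q → p) is false, so ¬□□¬(q → p) is true.
    At s2: □□¬(q → p) requires □¬(q → p) at every successor {s0, s1, s2}.
      □¬(q → p) fails at s0, so □□¬(q → p) is false at s2.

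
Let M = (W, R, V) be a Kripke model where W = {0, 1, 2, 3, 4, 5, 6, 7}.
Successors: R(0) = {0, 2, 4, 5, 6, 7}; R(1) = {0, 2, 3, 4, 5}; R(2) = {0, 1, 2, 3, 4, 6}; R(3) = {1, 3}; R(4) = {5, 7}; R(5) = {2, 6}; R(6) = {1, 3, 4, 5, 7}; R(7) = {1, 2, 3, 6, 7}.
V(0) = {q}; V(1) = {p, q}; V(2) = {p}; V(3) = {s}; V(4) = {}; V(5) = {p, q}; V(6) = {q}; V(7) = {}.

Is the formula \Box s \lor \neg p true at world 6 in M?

At 6: \Box s is false, \neg p is true, so \Box s \lor \neg p is true.
  At 6: \Box s requires s at every successor {1, 3, 4, 5, 7}.
    s fails at 1, so \Box s is false at 6.

Yes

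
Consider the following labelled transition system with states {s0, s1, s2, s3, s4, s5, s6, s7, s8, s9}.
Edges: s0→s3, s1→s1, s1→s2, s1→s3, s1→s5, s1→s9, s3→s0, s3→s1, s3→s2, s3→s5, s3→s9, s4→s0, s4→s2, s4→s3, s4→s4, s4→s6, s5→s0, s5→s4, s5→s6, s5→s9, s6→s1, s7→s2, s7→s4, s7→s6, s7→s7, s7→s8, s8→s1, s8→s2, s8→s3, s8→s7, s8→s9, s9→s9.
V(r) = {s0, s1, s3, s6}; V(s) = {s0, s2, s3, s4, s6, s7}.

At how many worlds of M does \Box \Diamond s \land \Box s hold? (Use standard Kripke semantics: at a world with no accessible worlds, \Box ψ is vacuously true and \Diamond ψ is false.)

Recall that \Box ψ holds at a world iff ψ holds at every accessible world, and \Diamond ψ holds iff ψ holds at some accessible world.
Let φ = \Box \Diamond s \land \Box s. Evaluate φ at each world:
  s0 (successors {s3}): φ is true.
  s1 (successors {s1, s2, s3, s5, s9}): φ is false.
  s2 (successors ∅): φ is true.
  s3 (successors {s0, s1, s2, s5, s9}): φ is false.
  s4 (successors {s0, s2, s3, s4, s6}): φ is false.
  s5 (successors {s0, s4, s6, s9}): φ is false.
  s6 (successors {s1}): φ is false.
  s7 (successors {s2, s4, s6, s7, s8}): φ is false.
  s8 (successors {s1, s2, s3, s7, s9}): φ is false.
  s9 (successors {s9}): φ is false.
For instance, at s7:
  At s7: \Box \Diamond s is false, \Box s is false, so \Box \Diamond s \land \Box s is false.
    At s7: \Box \Diamond s requires \Diamond s at every successor {s2, s4, s6, s7, s8}.
      \Diamond s fails at s2, so \Box \Diamond s is false at s7.
    At s7: \Box s requires s at every successor {s2, s4, s6, s7, s8}.
      s fails at s8, so \Box s is false at s7.
Satisfying worlds: {s0, s2}

2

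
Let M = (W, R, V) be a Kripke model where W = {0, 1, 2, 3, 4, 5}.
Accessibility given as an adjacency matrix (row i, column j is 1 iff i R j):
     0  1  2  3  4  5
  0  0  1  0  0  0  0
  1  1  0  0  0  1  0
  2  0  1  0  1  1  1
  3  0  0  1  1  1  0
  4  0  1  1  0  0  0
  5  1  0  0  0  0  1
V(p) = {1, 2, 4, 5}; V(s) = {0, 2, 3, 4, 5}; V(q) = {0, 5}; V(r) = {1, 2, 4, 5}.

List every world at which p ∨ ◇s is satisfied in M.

1, 2, 3, 4, 5

Let φ = p ∨ ◇s. Evaluate φ at each world:
  0 (successors {1}): φ is false.
  1 (successors {0, 4}): φ is true.
  2 (successors {1, 3, 4, 5}): φ is true.
  3 (successors {2, 3, 4}): φ is true.
  4 (successors {1, 2}): φ is true.
  5 (successors {0, 5}): φ is true.
For instance, at 3:
  At 3: p is false, ◇s is true, so p ∨ ◇s is true.
    At 3: ◇s requires s at some successor in {2, 3, 4}.
      s holds at 2, so ◇s is true at 3.
Satisfying worlds: {1, 2, 3, 4, 5}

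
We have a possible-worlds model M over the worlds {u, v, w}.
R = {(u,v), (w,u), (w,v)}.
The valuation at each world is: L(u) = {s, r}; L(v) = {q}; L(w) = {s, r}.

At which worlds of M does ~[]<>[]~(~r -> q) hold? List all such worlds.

u, w

Let φ = ~[]<>[]~(~r -> q). Evaluate φ at each world:
  u (successors {v}): φ is true.
  v (successors ∅): φ is false.
  w (successors {u, v}): φ is true.
For instance, at w:
  At w: []<>[]~(~r -> q) is false, so ~[]<>[]~(~r -> q) is true.
    At w: []<>[]~(~r -> q) requires <>[]~(~r -> q) at every successor {u, v}.
      <>[]~(~r -> q) fails at v, so []<>[]~(~r -> q) is false at w.
Satisfying worlds: {u, w}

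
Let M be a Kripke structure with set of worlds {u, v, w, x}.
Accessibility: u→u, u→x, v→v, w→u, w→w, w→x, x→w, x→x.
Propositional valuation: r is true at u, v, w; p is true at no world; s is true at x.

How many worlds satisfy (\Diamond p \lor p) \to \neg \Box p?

4

Let φ = (\Diamond p \lor p) \to \neg \Box p. Evaluate φ at each world:
  u (successors {u, x}): φ is true.
  v (successors {v}): φ is true.
  w (successors {u, w, x}): φ is true.
  x (successors {w, x}): φ is true.
For instance, at x:
  At x: \Diamond p \lor p is false, \neg \Box p is true, so (\Diamond p \lor p) \to \neg \Box p is true.
    At x: \Diamond p is false, p is false, so \Diamond p \lor p is false.
      At x: \Diamond p requires p at some successor in {w, x}.
        At w: p is false.
        At x: p is false.
      So \Diamond p is false at x.
    At x: \Box p is false, so \neg \Box p is true.
      At x: \Box p requires p at every successor {w, x}.
        p fails at w, so \Box p is false at x.
Satisfying worlds: {u, v, w, x}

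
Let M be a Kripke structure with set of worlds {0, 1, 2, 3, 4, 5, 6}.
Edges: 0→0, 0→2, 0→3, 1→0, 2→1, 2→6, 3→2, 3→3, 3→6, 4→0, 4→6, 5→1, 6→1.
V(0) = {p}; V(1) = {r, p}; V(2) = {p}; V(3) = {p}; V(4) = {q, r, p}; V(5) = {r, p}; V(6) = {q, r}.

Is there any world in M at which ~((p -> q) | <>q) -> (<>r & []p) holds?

Yes

Let φ = ~((p -> q) | <>q) -> (<>r & []p). Evaluate φ at each world:
  0 (successors {0, 2, 3}): φ is false.
  1 (successors {0}): φ is false.
  2 (successors {1, 6}): φ is true.
  3 (successors {2, 3, 6}): φ is true.
  4 (successors {0, 6}): φ is true.
  5 (successors {1}): φ is true.
  6 (successors {1}): φ is true.
Detail at 2 (witness):
  At 2: ~((p -> q) | <>q) is false, <>r & []p is false, so ~((p -> q) | <>q) -> (<>r & []p) is true.
    At 2: (p -> q) | <>q is true, so ~((p -> q) | <>q) is false.
      At 2: p -> q is false, <>q is true, so (p -> q) | <>q is true.
    At 2: <>r is true, []p is false, so <>r & []p is false.
      At 2: <>r requires r at some successor in {1, 6}.
        r holds at 1, so <>r is true at 2.
      At 2: []p requires p at every successor {1, 6}.
        p fails at 6, so []p is false at 2.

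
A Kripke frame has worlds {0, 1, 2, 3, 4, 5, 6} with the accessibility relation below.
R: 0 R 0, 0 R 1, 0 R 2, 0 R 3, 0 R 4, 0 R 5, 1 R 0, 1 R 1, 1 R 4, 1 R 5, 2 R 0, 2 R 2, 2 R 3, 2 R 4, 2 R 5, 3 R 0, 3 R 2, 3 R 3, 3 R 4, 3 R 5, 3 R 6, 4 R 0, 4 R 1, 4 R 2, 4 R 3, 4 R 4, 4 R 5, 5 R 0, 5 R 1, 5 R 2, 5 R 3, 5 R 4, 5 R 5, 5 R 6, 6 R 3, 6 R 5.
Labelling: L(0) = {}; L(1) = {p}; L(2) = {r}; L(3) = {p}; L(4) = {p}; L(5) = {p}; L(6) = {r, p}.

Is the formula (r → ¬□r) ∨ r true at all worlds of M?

Let φ = (r → ¬□r) ∨ r. Evaluate φ at each world:
  0 (successors {0, 1, 2, 3, 4, 5}): φ is true.
  1 (successors {0, 1, 4, 5}): φ is true.
  2 (successors {0, 2, 3, 4, 5}): φ is true.
  3 (successors {0, 2, 3, 4, 5, 6}): φ is true.
  4 (successors {0, 1, 2, 3, 4, 5}): φ is true.
  5 (successors {0, 1, 2, 3, 4, 5, 6}): φ is true.
  6 (successors {3, 5}): φ is true.
For instance, at 1:
  At 1: r → ¬□r is true, r is false, so (r → ¬□r) ∨ r is true.
    At 1: r is false, ¬□r is true, so r → ¬□r is true.
      At 1: □r is false, so ¬□r is true.

Yes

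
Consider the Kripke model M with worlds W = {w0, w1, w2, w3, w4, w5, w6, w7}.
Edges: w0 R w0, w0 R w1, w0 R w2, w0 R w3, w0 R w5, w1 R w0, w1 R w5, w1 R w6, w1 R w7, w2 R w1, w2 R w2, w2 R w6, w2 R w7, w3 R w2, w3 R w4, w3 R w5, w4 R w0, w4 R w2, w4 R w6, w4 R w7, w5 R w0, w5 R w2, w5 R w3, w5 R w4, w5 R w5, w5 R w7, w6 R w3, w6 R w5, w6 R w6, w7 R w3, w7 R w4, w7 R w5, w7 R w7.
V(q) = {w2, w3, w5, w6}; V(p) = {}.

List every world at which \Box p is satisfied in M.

none

Let φ = \Box p. Evaluate φ at each world:
  w0 (successors {w0, w1, w2, w3, w5}): φ is false.
  w1 (successors {w0, w5, w6, w7}): φ is false.
  w2 (successors {w1, w2, w6, w7}): φ is false.
  w3 (successors {w2, w4, w5}): φ is false.
  w4 (successors {w0, w2, w6, w7}): φ is false.
  w5 (successors {w0, w2, w3, w4, w5, w7}): φ is false.
  w6 (successors {w3, w5, w6}): φ is false.
  w7 (successors {w3, w4, w5, w7}): φ is false.
For instance, at w7:
  At w7: \Box p requires p at every successor {w3, w4, w5, w7}.
    p fails at w3, so \Box p is false at w7.
Satisfying worlds: none.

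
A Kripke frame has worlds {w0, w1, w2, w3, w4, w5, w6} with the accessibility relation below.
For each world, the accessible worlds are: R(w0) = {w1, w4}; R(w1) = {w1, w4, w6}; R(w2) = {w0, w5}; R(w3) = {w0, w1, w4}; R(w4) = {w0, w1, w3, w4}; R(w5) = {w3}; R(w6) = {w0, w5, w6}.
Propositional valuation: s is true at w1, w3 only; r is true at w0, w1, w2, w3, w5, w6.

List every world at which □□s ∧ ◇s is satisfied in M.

Recall that □ψ holds at a world iff ψ holds at every accessible world, and ◇ψ holds iff ψ holds at some accessible world.
Let φ = □□s ∧ ◇s. Evaluate φ at each world:
  w0 (successors {w1, w4}): φ is false.
  w1 (successors {w1, w4, w6}): φ is false.
  w2 (successors {w0, w5}): φ is false.
  w3 (successors {w0, w1, w4}): φ is false.
  w4 (successors {w0, w1, w3, w4}): φ is false.
  w5 (successors {w3}): φ is false.
  w6 (successors {w0, w5, w6}): φ is false.
For instance, at w3:
  At w3: □□s is false, ◇s is true, so □□s ∧ ◇s is false.
    At w3: □□s requires □s at every successor {w0, w1, w4}.
      □s fails at w0, so □□s is false at w3.
    At w3: ◇s requires s at some successor in {w0, w1, w4}.
      s holds at w1, so ◇s is true at w3.
Satisfying worlds: none.

none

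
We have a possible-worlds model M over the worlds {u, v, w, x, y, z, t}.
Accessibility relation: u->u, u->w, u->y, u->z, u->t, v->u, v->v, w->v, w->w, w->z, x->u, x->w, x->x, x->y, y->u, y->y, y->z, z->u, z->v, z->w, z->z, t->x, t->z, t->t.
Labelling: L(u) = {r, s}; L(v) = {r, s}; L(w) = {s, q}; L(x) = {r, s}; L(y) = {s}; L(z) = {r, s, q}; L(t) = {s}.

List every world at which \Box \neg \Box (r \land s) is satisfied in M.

Let φ = \Box \neg \Box (r \land s). Evaluate φ at each world:
  u (successors {u, w, y, z, t}): φ is true.
  v (successors {u, v}): φ is false.
  w (successors {v, w, z}): φ is false.
  x (successors {u, w, x, y}): φ is true.
  y (successors {u, y, z}): φ is true.
  z (successors {u, v, w, z}): φ is false.
  t (successors {x, z, t}): φ is true.
For instance, at t:
  At t: \Box \neg \Box (r \land s) requires \neg \Box (r \land s) at every successor {x, z, t}.
      At x: \Box (r \land s) is false, so \neg \Box (r \land s) is true.
      At z: \Box (r \land s) is false, so \neg \Box (r \land s) is true.
      At t: \Box (r \land s) is false, so \neg \Box (r \land s) is true.
  So \Box \neg \Box (r \land s) is true at t.
Satisfying worlds: {u, x, y, t}

u, x, y, t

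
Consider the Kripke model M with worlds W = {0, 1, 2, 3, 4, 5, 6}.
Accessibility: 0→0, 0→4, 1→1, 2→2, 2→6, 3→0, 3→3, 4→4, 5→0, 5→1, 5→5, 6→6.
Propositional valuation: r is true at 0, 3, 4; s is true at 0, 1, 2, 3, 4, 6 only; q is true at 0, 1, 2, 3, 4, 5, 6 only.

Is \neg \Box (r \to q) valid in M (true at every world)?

Let φ = \neg \Box (r \to q). Evaluate φ at each world:
  0 (successors {0, 4}): φ is false.
  1 (successors {1}): φ is false.
  2 (successors {2, 6}): φ is false.
  3 (successors {0, 3}): φ is false.
  4 (successors {4}): φ is false.
  5 (successors {0, 1, 5}): φ is false.
  6 (successors {6}): φ is false.
Detail at 0 (counterexample):
  At 0: \Box (r \to q) is true, so \neg \Box (r \to q) is false.
    At 0: \Box (r \to q) requires r \to q at every successor {0, 4}.
      At 0: r \to q is true.
      At 4: r \to q is true.
    So \Box (r \to q) is true at 0.

No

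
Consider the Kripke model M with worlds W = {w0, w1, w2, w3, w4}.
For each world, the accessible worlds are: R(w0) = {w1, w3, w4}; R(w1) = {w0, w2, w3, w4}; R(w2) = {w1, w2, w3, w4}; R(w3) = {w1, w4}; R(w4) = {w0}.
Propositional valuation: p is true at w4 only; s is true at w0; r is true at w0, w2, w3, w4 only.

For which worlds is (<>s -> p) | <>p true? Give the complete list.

Let φ = (<>s -> p) | <>p. Evaluate φ at each world:
  w0 (successors {w1, w3, w4}): φ is true.
  w1 (successors {w0, w2, w3, w4}): φ is true.
  w2 (successors {w1, w2, w3, w4}): φ is true.
  w3 (successors {w1, w4}): φ is true.
  w4 (successors {w0}): φ is true.
For instance, at w1:
  At w1: <>s -> p is false, <>p is true, so (<>s -> p) | <>p is true.
    At w1: <>s is true, p is false, so <>s -> p is false.
      At w1: <>s requires s at some successor in {w0, w2, w3, w4}.
        s holds at w0, so <>s is true at w1.
    At w1: <>p requires p at some successor in {w0, w2, w3, w4}.
      p holds at w4, so <>p is true at w1.
Satisfying worlds: {w0, w1, w2, w3, w4}

w0, w1, w2, w3, w4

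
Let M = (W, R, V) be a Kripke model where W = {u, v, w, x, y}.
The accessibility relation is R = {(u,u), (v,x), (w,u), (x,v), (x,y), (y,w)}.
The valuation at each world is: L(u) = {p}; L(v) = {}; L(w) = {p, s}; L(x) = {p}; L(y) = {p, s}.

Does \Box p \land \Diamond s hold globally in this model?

Let φ = \Box p \land \Diamond s. Evaluate φ at each world:
  u (successors {u}): φ is false.
  v (successors {x}): φ is false.
  w (successors {u}): φ is false.
  x (successors {v, y}): φ is false.
  y (successors {w}): φ is true.
Detail at u (counterexample):
  At u: \Box p is true, \Diamond s is false, so \Box p \land \Diamond s is false.
    At u: \Box p requires p at every successor {u}.
      At u: p is true.
    So \Box p is true at u.
    At u: \Diamond s requires s at some successor in {u}.
      At u: s is false.
    So \Diamond s is false at u.

No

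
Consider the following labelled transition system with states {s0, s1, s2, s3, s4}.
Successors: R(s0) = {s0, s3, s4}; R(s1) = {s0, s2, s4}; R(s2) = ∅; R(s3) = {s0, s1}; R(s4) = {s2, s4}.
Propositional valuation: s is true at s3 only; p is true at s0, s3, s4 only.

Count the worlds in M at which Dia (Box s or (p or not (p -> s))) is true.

Let φ = Dia (Box s or (p or not (p -> s))). Evaluate φ at each world:
  s0 (successors {s0, s3, s4}): φ is true.
  s1 (successors {s0, s2, s4}): φ is true.
  s2 (successors ∅): φ is false.
  s3 (successors {s0, s1}): φ is true.
  s4 (successors {s2, s4}): φ is true.
For instance, at s1:
  At s1: Dia (Box s or (p or not (p -> s))) requires Box s or (p or not (p -> s)) at some successor in {s0, s2, s4}.
    Box s or (p or not (p -> s)) holds at s0, so Dia (Box s or (p or not (p -> s))) is true at s1.
      At s0: Box s is false, p or not (p -> s) is true, so Box s or (p or not (p -> s)) is true.
Satisfying worlds: {s0, s1, s3, s4}

4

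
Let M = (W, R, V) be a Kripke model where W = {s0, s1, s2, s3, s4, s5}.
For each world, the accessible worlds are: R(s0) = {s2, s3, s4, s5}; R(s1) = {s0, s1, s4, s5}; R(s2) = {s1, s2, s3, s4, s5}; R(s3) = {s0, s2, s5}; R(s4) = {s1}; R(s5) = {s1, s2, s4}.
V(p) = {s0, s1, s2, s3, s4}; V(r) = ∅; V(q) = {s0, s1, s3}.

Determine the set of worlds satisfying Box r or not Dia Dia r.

s0, s1, s2, s3, s4, s5

Let φ = Box r or not Dia Dia r. Evaluate φ at each world:
  s0 (successors {s2, s3, s4, s5}): φ is true.
  s1 (successors {s0, s1, s4, s5}): φ is true.
  s2 (successors {s1, s2, s3, s4, s5}): φ is true.
  s3 (successors {s0, s2, s5}): φ is true.
  s4 (successors {s1}): φ is true.
  s5 (successors {s1, s2, s4}): φ is true.
For instance, at s2:
  At s2: Box r is false, not Dia Dia r is true, so Box r or not Dia Dia r is true.
    At s2: Box r requires r at every successor {s1, s2, s3, s4, s5}.
      r fails at s1, so Box r is false at s2.
    At s2: Dia Dia r is false, so not Dia Dia r is true.
      At s2: Dia Dia r requires Dia r at some successor in {s1, s2, s3, s4, s5}.
        At s1: Dia r is false.
        At s2: Dia r is false.
        At s3: Dia r is false.
        At s4: Dia r is false.
        At s5: Dia r is false.
      So Dia Dia r is false at s2.
Satisfying worlds: {s0, s1, s2, s3, s4, s5}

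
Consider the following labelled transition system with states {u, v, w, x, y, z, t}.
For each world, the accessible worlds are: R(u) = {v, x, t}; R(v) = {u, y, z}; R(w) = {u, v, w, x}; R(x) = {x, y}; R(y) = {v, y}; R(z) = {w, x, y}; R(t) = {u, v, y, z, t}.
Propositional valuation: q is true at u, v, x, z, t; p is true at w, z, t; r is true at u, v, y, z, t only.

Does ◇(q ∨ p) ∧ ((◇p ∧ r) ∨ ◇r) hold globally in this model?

Yes

Let φ = ◇(q ∨ p) ∧ ((◇p ∧ r) ∨ ◇r). Evaluate φ at each world:
  u (successors {v, x, t}): φ is true.
  v (successors {u, y, z}): φ is true.
  w (successors {u, v, w, x}): φ is true.
  x (successors {x, y}): φ is true.
  y (successors {v, y}): φ is true.
  z (successors {w, x, y}): φ is true.
  t (successors {u, v, y, z, t}): φ is true.
For instance, at x:
  At x: ◇(q ∨ p) is true, (◇p ∧ r) ∨ ◇r is true, so ◇(q ∨ p) ∧ ((◇p ∧ r) ∨ ◇r) is true.
    At x: ◇(q ∨ p) requires q ∨ p at some successor in {x, y}.
      q ∨ p holds at x, so ◇(q ∨ p) is true at x.
    At x: ◇p ∧ r is false, ◇r is true, so (◇p ∧ r) ∨ ◇r is true.
      At x: ◇p is false, r is false, so ◇p ∧ r is false.
      At x: ◇r requires r at some successor in {x, y}.
        r holds at y, so ◇r is true at x.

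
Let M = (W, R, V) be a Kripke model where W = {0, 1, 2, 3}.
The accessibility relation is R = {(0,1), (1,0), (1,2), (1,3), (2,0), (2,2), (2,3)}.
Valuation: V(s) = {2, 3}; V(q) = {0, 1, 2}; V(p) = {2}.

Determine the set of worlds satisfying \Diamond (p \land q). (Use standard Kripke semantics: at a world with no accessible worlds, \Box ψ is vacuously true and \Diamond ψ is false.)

Recall that \Diamond ψ holds at a world iff ψ holds at some accessible world.
Let φ = \Diamond (p \land q). Evaluate φ at each world:
  0 (successors {1}): φ is false.
  1 (successors {0, 2, 3}): φ is true.
  2 (successors {0, 2, 3}): φ is true.
  3 (successors ∅): φ is false.
For instance, at 1:
  At 1: \Diamond (p \land q) requires p \land q at some successor in {0, 2, 3}.
    p \land q holds at 2, so \Diamond (p \land q) is true at 1.
Satisfying worlds: {1, 2}

1, 2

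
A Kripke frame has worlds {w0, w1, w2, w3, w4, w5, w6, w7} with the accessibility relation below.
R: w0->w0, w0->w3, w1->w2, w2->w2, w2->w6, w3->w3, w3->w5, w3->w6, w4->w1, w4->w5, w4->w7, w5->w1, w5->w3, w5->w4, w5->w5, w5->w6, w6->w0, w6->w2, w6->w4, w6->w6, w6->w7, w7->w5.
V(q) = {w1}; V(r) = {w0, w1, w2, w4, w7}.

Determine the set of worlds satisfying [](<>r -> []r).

none

Let φ = [](<>r -> []r). Evaluate φ at each world:
  w0 (successors {w0, w3}): φ is false.
  w1 (successors {w2}): φ is false.
  w2 (successors {w2, w6}): φ is false.
  w3 (successors {w3, w5, w6}): φ is false.
  w4 (successors {w1, w5, w7}): φ is false.
  w5 (successors {w1, w3, w4, w5, w6}): φ is false.
  w6 (successors {w0, w2, w4, w6, w7}): φ is false.
  w7 (successors {w5}): φ is false.
For instance, at w5:
  At w5: [](<>r -> []r) requires <>r -> []r at every successor {w1, w3, w4, w5, w6}.
    <>r -> []r fails at w4, so [](<>r -> []r) is false at w5.
      At w4: <>r is true, []r is false, so <>r -> []r is false.
Satisfying worlds: none.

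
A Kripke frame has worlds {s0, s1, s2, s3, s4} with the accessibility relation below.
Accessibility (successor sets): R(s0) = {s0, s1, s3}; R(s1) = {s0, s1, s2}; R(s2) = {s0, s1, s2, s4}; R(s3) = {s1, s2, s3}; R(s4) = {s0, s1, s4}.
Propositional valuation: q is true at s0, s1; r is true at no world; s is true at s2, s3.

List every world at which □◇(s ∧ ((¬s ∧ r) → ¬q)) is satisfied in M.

Let φ = □◇(s ∧ ((¬s ∧ r) → ¬q)). Evaluate φ at each world:
  s0 (successors {s0, s1, s3}): φ is true.
  s1 (successors {s0, s1, s2}): φ is true.
  s2 (successors {s0, s1, s2, s4}): φ is false.
  s3 (successors {s1, s2, s3}): φ is true.
  s4 (successors {s0, s1, s4}): φ is false.
For instance, at s4:
  At s4: □◇(s ∧ ((¬s ∧ r) → ¬q)) requires ◇(s ∧ ((¬s ∧ r) → ¬q)) at every successor {s0, s1, s4}.
    ◇(s ∧ ((¬s ∧ r) → ¬q)) fails at s4, so □◇(s ∧ ((¬s ∧ r) → ¬q)) is false at s4.
      At s4: ◇(s ∧ ((¬s ∧ r) → ¬q)) requires s ∧ ((¬s ∧ r) → ¬q) at some successor in {s0, s1, s4}.
        At s0: s ∧ ((¬s ∧ r) → ¬q) is false.
        At s1: s ∧ ((¬s ∧ r) → ¬q) is false.
        At s4: s ∧ ((¬s ∧ r) → ¬q) is false.
      So ◇(s ∧ ((¬s ∧ r) → ¬q)) is false at s4.
Satisfying worlds: {s0, s1, s3}

s0, s1, s3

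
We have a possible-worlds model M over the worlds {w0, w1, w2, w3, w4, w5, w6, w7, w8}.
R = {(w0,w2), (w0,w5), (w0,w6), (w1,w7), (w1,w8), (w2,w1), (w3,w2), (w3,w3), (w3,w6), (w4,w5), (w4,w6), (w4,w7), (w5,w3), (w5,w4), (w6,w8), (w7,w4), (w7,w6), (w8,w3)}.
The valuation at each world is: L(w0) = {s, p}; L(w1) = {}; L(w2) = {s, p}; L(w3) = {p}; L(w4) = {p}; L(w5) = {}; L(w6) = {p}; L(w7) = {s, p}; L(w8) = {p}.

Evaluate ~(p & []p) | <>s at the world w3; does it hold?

At w3: ~(p & []p) is false, <>s is true, so ~(p & []p) | <>s is true.
  At w3: p & []p is true, so ~(p & []p) is false.
    At w3: p is true, []p is true, so p & []p is true.
      At w3: []p requires p at every successor {w2, w3, w6}.
        At w2: p is true.
        At w3: p is true.
        At w6: p is true.
      So []p is true at w3.
  At w3: <>s requires s at some successor in {w2, w3, w6}.
    s holds at w2, so <>s is true at w3.

Yes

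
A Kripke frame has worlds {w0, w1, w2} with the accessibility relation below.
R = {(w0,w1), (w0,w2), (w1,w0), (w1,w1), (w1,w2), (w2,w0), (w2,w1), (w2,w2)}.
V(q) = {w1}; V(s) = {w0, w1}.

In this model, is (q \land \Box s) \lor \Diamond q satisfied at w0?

At w0: q \land \Box s is false, \Diamond q is true, so (q \land \Box s) \lor \Diamond q is true.
  At w0: q is false, \Box s is false, so q \land \Box s is false.
    At w0: \Box s requires s at every successor {w1, w2}.
      s fails at w2, so \Box s is false at w0.
  At w0: \Diamond q requires q at some successor in {w1, w2}.
    q holds at w1, so \Diamond q is true at w0.

Yes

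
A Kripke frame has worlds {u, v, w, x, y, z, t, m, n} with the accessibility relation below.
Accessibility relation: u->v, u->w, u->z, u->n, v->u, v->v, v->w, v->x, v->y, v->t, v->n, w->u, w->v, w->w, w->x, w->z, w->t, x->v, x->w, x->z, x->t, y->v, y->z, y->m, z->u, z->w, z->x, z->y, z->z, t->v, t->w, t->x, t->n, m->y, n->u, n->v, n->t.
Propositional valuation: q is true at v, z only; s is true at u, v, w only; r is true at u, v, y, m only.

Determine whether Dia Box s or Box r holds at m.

Yes

At m: Dia Box s is false, Box r is true, so Dia Box s or Box r is true.
  At m: Dia Box s requires Box s at some successor in {y}.
    At y: Box s is false.
  So Dia Box s is false at m.
  At m: Box r requires r at every successor {y}.
    At y: r is true.
  So Box r is true at m.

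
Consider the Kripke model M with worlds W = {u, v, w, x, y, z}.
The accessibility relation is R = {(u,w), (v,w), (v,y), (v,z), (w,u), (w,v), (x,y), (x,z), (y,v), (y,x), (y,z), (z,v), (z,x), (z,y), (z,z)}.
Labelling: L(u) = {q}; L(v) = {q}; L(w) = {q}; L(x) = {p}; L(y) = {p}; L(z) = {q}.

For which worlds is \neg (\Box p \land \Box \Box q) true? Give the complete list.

u, v, w, x, y, z

Let φ = \neg (\Box p \land \Box \Box q). Evaluate φ at each world:
  u (successors {w}): φ is true.
  v (successors {w, y, z}): φ is true.
  w (successors {u, v}): φ is true.
  x (successors {y, z}): φ is true.
  y (successors {v, x, z}): φ is true.
  z (successors {v, x, y, z}): φ is true.
For instance, at z:
  At z: \Box p \land \Box \Box q is false, so \neg (\Box p \land \Box \Box q) is true.
    At z: \Box p is false, \Box \Box q is false, so \Box p \land \Box \Box q is false.
      At z: \Box p requires p at every successor {v, x, y, z}.
        p fails at v, so \Box p is false at z.
      At z: \Box \Box q requires \Box q at every successor {v, x, y, z}.
        \Box q fails at v, so \Box \Box q is false at z.
Satisfying worlds: {u, v, w, x, y, z}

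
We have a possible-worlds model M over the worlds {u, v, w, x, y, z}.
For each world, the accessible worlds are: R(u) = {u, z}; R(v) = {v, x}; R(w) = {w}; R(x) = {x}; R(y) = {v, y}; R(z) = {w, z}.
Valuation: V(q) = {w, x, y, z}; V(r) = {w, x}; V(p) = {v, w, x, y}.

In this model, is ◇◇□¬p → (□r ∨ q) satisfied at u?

Recall that □ψ holds at a world iff ψ holds at every accessible world, and ◇ψ holds iff ψ holds at some accessible world.
At u: ◇◇□¬p is true, □r ∨ q is false, so ◇◇□¬p → (□r ∨ q) is false.
  At u: ◇◇□¬p requires ◇□¬p at some successor in {u, z}.
    ◇□¬p holds at u, so ◇◇□¬p is true at u.
      At u: ◇□¬p requires □¬p at some successor in {u, z}.
        □¬p holds at u, so ◇□¬p is true at u.
  At u: □r is false, q is false, so □r ∨ q is false.
    At u: □r requires r at every successor {u, z}.
      r fails at u, so □r is false at u.

No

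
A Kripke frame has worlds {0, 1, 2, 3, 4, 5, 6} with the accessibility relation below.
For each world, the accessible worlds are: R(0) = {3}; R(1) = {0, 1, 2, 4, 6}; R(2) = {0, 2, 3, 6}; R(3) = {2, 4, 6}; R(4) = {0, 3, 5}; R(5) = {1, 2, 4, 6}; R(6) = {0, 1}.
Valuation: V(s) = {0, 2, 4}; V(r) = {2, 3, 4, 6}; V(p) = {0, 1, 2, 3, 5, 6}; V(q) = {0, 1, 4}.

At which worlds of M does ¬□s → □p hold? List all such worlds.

0, 2, 4, 6

Let φ = ¬□s → □p. Evaluate φ at each world:
  0 (successors {3}): φ is true.
  1 (successors {0, 1, 2, 4, 6}): φ is false.
  2 (successors {0, 2, 3, 6}): φ is true.
  3 (successors {2, 4, 6}): φ is false.
  4 (successors {0, 3, 5}): φ is true.
  5 (successors {1, 2, 4, 6}): φ is false.
  6 (successors {0, 1}): φ is true.
For instance, at 4:
  At 4: ¬□s is true, □p is true, so ¬□s → □p is true.
    At 4: □s is false, so ¬□s is true.
      At 4: □s requires s at every successor {0, 3, 5}.
        s fails at 3, so □s is false at 4.
    At 4: □p requires p at every successor {0, 3, 5}.
      At 0: p is true.
      At 3: p is true.
      At 5: p is true.
    So □p is true at 4.
Satisfying worlds: {0, 2, 4, 6}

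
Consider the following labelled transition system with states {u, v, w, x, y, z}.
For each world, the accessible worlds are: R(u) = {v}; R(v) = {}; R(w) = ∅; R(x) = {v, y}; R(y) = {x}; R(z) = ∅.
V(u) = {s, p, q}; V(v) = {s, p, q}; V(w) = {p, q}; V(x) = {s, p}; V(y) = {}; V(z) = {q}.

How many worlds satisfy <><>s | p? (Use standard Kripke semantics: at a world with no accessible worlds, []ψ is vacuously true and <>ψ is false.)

Recall that <>ψ holds at a world iff ψ holds at some accessible world.
Let φ = <><>s | p. Evaluate φ at each world:
  u (successors {v}): φ is true.
  v (successors ∅): φ is true.
  w (successors ∅): φ is true.
  x (successors {v, y}): φ is true.
  y (successors {x}): φ is true.
  z (successors ∅): φ is false.
For instance, at y:
  At y: <><>s is true, p is false, so <><>s | p is true.
    At y: <><>s requires <>s at some successor in {x}.
      <>s holds at x, so <><>s is true at y.
Satisfying worlds: {u, v, w, x, y}

5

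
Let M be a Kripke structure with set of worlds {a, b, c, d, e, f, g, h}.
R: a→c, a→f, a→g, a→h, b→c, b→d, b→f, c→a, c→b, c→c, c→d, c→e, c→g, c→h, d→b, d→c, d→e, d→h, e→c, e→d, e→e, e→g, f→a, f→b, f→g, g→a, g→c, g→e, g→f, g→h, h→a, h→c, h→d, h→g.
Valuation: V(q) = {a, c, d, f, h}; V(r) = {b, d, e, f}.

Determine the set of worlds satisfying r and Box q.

Let φ = r and Box q. Evaluate φ at each world:
  a (successors {c, f, g, h}): φ is false.
  b (successors {c, d, f}): φ is true.
  c (successors {a, b, c, d, e, g, h}): φ is false.
  d (successors {b, c, e, h}): φ is false.
  e (successors {c, d, e, g}): φ is false.
  f (successors {a, b, g}): φ is false.
  g (successors {a, c, e, f, h}): φ is false.
  h (successors {a, c, d, g}): φ is false.
For instance, at c:
  At c: r is false, Box q is false, so r and Box q is false.
    At c: Box q requires q at every successor {a, b, c, d, e, g, h}.
      q fails at b, so Box q is false at c.
Satisfying worlds: {b}

b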